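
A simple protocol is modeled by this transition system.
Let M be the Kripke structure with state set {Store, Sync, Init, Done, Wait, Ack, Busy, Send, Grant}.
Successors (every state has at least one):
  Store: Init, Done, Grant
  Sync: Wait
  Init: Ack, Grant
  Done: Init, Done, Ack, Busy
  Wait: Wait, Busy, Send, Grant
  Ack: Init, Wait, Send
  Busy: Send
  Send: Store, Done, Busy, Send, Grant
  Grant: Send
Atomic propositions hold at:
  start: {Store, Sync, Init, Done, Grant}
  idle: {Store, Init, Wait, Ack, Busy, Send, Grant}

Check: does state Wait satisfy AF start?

AF start: least fixpoint, start Z0 = {Store, Sync, Init, Done, Grant}, add states with every successor in Z. Already a fixed point.
Sat(AF start) = {Store, Sync, Init, Done, Grant}
Wait ∉ Sat(AF start) = {Store, Sync, Init, Done, Grant}, so the formula does not hold at Wait.

No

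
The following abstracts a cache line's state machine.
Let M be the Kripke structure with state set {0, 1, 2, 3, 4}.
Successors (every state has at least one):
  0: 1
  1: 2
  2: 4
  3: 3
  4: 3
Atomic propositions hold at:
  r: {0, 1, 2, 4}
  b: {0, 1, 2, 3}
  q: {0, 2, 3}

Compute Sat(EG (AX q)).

Sat(AX q) = {s : every successor in {0, 2, 3}} = {1, 3, 4}
EG (AX q): greatest fixpoint, start Z0 = {1, 3, 4}, keep only states in Sat with some successor in Z. Z1 = {3, 4}; fixed.
Sat(EG (AX q)) = {3, 4}

{3, 4}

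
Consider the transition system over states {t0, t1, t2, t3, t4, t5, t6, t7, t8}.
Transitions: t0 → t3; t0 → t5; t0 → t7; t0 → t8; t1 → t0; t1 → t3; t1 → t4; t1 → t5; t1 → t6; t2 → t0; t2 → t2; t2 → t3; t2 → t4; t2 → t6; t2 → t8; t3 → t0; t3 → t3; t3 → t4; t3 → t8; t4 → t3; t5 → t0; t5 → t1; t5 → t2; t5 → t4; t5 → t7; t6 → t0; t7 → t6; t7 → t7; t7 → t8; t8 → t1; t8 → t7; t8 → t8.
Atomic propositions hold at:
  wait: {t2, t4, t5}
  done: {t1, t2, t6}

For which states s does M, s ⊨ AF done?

AF done: least fixpoint, start Z0 = {t1, t2, t6}, add states with every successor in Z. Already a fixed point.
Sat(AF done) = {t1, t2, t6}

{t1, t2, t6}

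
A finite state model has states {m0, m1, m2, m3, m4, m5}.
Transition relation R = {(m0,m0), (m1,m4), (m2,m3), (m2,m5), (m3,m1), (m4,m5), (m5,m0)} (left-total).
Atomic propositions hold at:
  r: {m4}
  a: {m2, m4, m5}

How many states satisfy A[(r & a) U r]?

Sat(r & a) = {m4}
A[(r & a) U r]: least fixpoint, start Z0 = Sat(r) = {m4}, add states in Sat(r & a) with every successor in Z. Already a fixed point.
Sat(A[(r & a) U r]) = {m4}
|Sat(A[(r & a) U r])| = |{m4}| = 1.

1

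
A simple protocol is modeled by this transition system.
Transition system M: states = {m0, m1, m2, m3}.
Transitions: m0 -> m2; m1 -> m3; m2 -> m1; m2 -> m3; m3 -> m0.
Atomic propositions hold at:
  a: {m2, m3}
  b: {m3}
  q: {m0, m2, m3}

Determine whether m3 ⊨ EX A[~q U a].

Sat(~q) = {m1}
A[~q U a]: least fixpoint, start Z0 = Sat(a) = {m2, m3}, add states in Sat(~q) with every successor in Z. Z1 = {m1, m2, m3}; fixed.
Sat(A[~q U a]) = {m1, m2, m3}
Sat(EX A[~q U a]) = {s : some successor in {m1, m2, m3}} = {m0, m1, m2}
m3 ∉ Sat(EX A[~q U a]) = {m0, m1, m2}, so the formula does not hold at m3.

No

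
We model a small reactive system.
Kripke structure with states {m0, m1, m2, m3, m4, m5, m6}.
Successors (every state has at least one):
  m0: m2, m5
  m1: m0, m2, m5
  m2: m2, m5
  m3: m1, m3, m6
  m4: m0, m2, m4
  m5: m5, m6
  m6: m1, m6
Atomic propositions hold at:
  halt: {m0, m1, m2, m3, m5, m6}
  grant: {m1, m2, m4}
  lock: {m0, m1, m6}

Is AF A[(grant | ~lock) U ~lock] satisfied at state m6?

Sat(~lock) = {m2, m3, m4, m5}
Sat(grant | ~lock) = {m1, m2, m3, m4, m5}
A[(grant | ~lock) U ~lock]: least fixpoint, start Z0 = Sat(~lock) = {m2, m3, m4, m5}, add states in Sat(grant | ~lock) with every successor in Z. Already a fixed point.
Sat(A[(grant | ~lock) U ~lock]) = {m2, m3, m4, m5}
AF A[(grant | ~lock) U ~lock]: least fixpoint, start Z0 = {m2, m3, m4, m5}, add states with every successor in Z. Z1 = {m0, m2, m3, m4, m5}; Z2 = {m0, m1, m2, m3, m4, m5}; fixed.
Sat(AF A[(grant | ~lock) U ~lock]) = {m0, m1, m2, m3, m4, m5}
m6 ∉ Sat(AF A[(grant | ~lock) U ~lock]) = {m0, m1, m2, m3, m4, m5}, so the formula does not hold at m6.

No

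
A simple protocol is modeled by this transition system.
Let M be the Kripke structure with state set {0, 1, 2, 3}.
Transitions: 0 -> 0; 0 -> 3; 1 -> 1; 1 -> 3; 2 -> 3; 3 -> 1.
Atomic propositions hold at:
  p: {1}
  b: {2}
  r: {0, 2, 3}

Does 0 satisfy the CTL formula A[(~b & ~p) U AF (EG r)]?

Sat(~b) = {0, 1, 3}
Sat(~p) = {0, 2, 3}
Sat(~b & ~p) = {0, 3}
EG r: greatest fixpoint, start Z0 = {0, 2, 3}, keep only states in Sat with some successor in Z. Z1 = {0, 2}; Z2 = {0}; fixed.
Sat(EG r) = {0}
AF (EG r): least fixpoint, start Z0 = {0}, add states with every successor in Z. Already a fixed point.
Sat(AF (EG r)) = {0}
A[(~b & ~p) U AF (EG r)]: least fixpoint, start Z0 = Sat(AF (EG r)) = {0}, add states in Sat(~b & ~p) with every successor in Z. Already a fixed point.
Sat(A[(~b & ~p) U AF (EG r)]) = {0}
0 ∈ Sat(A[(~b & ~p) U AF (EG r)]) = {0}, so the formula holds at 0.

Yes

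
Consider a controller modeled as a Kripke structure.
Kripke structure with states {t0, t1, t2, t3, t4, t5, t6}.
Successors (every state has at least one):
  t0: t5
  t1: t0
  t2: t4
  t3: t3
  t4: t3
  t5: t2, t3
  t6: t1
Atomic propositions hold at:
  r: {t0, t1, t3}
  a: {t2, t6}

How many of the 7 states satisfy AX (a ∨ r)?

5

Sat(a ∨ r) = {t0, t1, t2, t3, t6}
Sat(AX (a ∨ r)) = {s : every successor in {t0, t1, t2, t3, t6}} = {t1, t3, t4, t5, t6}
|Sat(AX (a ∨ r))| = |{t1, t3, t4, t5, t6}| = 5.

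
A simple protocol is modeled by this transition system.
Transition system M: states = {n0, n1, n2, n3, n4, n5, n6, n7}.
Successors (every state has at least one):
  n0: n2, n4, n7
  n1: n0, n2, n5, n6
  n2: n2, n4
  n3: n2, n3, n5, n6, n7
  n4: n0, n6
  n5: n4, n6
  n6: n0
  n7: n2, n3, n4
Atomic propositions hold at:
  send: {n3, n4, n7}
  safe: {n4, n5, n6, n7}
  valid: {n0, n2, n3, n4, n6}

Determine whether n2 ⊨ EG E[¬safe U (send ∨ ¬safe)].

Sat(¬safe) = {n0, n1, n2, n3}
Sat(send ∨ ¬safe) = {n0, n1, n2, n3, n4, n7}
E[¬safe U (send ∨ ¬safe)]: least fixpoint, start Z0 = Sat((send ∨ ¬safe)) = {n0, n1, n2, n3, n4, n7}, add states in Sat(¬safe) with some successor in Z. Already a fixed point.
Sat(E[¬safe U (send ∨ ¬safe)]) = {n0, n1, n2, n3, n4, n7}
EG E[¬safe U (send ∨ ¬safe)]: greatest fixpoint, start Z0 = {n0, n1, n2, n3, n4, n7}, keep only states in Sat with some successor in Z. Already a fixed point.
Sat(EG E[¬safe U (send ∨ ¬safe)]) = {n0, n1, n2, n3, n4, n7}
n2 ∈ Sat(EG E[¬safe U (send ∨ ¬safe)]) = {n0, n1, n2, n3, n4, n7}, so the formula holds at n2.

Yes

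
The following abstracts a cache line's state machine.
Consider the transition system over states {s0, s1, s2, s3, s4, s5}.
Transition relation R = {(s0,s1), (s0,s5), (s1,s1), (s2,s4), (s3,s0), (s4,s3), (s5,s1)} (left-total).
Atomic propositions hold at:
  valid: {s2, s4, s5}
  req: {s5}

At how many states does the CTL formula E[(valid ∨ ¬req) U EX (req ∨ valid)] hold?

4

Sat(¬req) = {s0, s1, s2, s3, s4}
Sat(valid ∨ ¬req) = {s0, s1, s2, s3, s4, s5}
Sat(req ∨ valid) = {s2, s4, s5}
Sat(EX (req ∨ valid)) = {s : some successor in {s2, s4, s5}} = {s0, s2}
E[(valid ∨ ¬req) U EX (req ∨ valid)]: least fixpoint, start Z0 = Sat(EX (req ∨ valid)) = {s0, s2}, add states in Sat(valid ∨ ¬req) with some successor in Z. Z1 = {s0, s2, s3}; Z2 = {s0, s2, s3, s4}; fixed.
Sat(E[(valid ∨ ¬req) U EX (req ∨ valid)]) = {s0, s2, s3, s4}
|Sat(E[(valid ∨ ¬req) U EX (req ∨ valid)])| = |{s0, s2, s3, s4}| = 4.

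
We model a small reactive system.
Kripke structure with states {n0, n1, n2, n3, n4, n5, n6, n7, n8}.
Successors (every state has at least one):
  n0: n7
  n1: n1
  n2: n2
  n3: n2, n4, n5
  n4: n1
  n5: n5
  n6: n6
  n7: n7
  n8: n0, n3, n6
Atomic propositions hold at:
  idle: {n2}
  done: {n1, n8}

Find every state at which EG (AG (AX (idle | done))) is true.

Sat(idle | done) = {n1, n2, n8}
Sat(AX (idle | done)) = {s : every successor in {n1, n2, n8}} = {n1, n2, n4}
AG (AX (idle | done)): greatest fixpoint, start Z0 = {n1, n2, n4}, keep only states in Sat with every successor in Z. Already a fixed point.
Sat(AG (AX (idle | done))) = {n1, n2, n4}
EG (AG (AX (idle | done))): greatest fixpoint, start Z0 = {n1, n2, n4}, keep only states in Sat with some successor in Z. Already a fixed point.
Sat(EG (AG (AX (idle | done)))) = {n1, n2, n4}

{n1, n2, n4}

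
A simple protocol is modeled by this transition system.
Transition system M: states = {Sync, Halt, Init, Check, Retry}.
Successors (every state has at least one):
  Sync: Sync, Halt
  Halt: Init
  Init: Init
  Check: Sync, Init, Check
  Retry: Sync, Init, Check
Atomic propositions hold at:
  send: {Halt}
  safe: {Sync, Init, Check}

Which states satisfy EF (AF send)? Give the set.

AF send: least fixpoint, start Z0 = {Halt}, add states with every successor in Z. Already a fixed point.
Sat(AF send) = {Halt}
EF (AF send): least fixpoint, start Z0 = {Halt}, add states with some successor in Z. Z1 = {Sync, Halt}; Z2 = {Sync, Halt, Check, Retry}; fixed.
Sat(EF (AF send)) = {Sync, Halt, Check, Retry}

{Sync, Halt, Check, Retry}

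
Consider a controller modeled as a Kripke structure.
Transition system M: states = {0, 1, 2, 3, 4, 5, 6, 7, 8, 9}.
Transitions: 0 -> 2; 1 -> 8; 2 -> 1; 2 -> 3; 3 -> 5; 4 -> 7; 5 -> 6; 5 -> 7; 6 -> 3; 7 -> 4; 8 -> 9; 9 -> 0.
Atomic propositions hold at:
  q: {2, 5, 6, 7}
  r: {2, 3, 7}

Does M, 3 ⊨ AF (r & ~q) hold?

Sat(~q) = {0, 1, 3, 4, 8, 9}
Sat(r & ~q) = {3}
AF (r & ~q): least fixpoint, start Z0 = {3}, add states with every successor in Z. Z1 = {3, 6}; fixed.
Sat(AF (r & ~q)) = {3, 6}
3 ∈ Sat(AF (r & ~q)) = {3, 6}, so the formula holds at 3.

Yes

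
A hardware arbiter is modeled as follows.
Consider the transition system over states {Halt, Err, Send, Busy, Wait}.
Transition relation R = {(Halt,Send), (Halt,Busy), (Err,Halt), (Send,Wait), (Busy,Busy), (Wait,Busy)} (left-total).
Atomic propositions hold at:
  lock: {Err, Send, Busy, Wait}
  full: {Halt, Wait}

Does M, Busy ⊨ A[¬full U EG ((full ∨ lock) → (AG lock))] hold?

Sat(¬full) = {Err, Send, Busy}
Sat(full ∨ lock) = {Halt, Err, Send, Busy, Wait}
AG lock: greatest fixpoint, start Z0 = {Err, Send, Busy, Wait}, keep only states in Sat with every successor in Z. Z1 = {Send, Busy, Wait}; fixed.
Sat(AG lock) = {Send, Busy, Wait}
Sat((full ∨ lock) → (AG lock)) = {Send, Busy, Wait}
EG ((full ∨ lock) → (AG lock)): greatest fixpoint, start Z0 = {Send, Busy, Wait}, keep only states in Sat with some successor in Z. Already a fixed point.
Sat(EG ((full ∨ lock) → (AG lock))) = {Send, Busy, Wait}
A[¬full U EG ((full ∨ lock) → (AG lock))]: least fixpoint, start Z0 = Sat(EG ((full ∨ lock) → (AG lock))) = {Send, Busy, Wait}, add states in Sat(¬full) with every successor in Z. Already a fixed point.
Sat(A[¬full U EG ((full ∨ lock) → (AG lock))]) = {Send, Busy, Wait}
Busy ∈ Sat(A[¬full U EG ((full ∨ lock) → (AG lock))]) = {Send, Busy, Wait}, so the formula holds at Busy.

Yes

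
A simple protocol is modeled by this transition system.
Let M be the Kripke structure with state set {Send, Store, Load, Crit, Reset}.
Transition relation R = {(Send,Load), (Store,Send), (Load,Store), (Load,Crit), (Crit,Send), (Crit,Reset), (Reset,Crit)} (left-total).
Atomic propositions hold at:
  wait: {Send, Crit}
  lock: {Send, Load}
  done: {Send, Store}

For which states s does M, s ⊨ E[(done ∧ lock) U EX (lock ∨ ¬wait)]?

Sat(done ∧ lock) = {Send}
Sat(¬wait) = {Store, Load, Reset}
Sat(lock ∨ ¬wait) = {Send, Store, Load, Reset}
Sat(EX (lock ∨ ¬wait)) = {s : some successor in {Send, Store, Load, Reset}} = {Send, Store, Load, Crit}
E[(done ∧ lock) U EX (lock ∨ ¬wait)]: least fixpoint, start Z0 = Sat(EX (lock ∨ ¬wait)) = {Send, Store, Load, Crit}, add states in Sat(done ∧ lock) with some successor in Z. Already a fixed point.
Sat(E[(done ∧ lock) U EX (lock ∨ ¬wait)]) = {Send, Store, Load, Crit}

{Send, Store, Load, Crit}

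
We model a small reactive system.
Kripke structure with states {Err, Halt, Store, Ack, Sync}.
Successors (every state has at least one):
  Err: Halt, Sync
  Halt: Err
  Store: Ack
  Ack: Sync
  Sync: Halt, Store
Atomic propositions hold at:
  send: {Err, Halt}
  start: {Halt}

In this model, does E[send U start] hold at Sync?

No

E[send U start]: least fixpoint, start Z0 = Sat(start) = {Halt}, add states in Sat(send) with some successor in Z. Z1 = {Err, Halt}; fixed.
Sat(E[send U start]) = {Err, Halt}
Sync ∉ Sat(E[send U start]) = {Err, Halt}, so the formula does not hold at Sync.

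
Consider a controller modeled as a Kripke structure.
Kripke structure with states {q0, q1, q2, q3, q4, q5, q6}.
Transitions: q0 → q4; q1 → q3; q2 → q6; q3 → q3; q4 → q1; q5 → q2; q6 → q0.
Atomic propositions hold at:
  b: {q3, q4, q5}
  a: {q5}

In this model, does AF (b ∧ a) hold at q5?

Sat(b ∧ a) = {q5}
AF (b ∧ a): least fixpoint, start Z0 = {q5}, add states with every successor in Z. Already a fixed point.
Sat(AF (b ∧ a)) = {q5}
q5 ∈ Sat(AF (b ∧ a)) = {q5}, so the formula holds at q5.

Yes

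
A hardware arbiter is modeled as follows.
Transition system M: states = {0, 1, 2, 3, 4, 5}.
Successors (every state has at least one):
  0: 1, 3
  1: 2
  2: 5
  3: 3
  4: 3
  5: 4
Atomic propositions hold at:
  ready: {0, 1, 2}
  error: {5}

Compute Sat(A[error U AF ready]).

{0, 1, 2}

AF ready: least fixpoint, start Z0 = {0, 1, 2}, add states with every successor in Z. Already a fixed point.
Sat(AF ready) = {0, 1, 2}
A[error U AF ready]: least fixpoint, start Z0 = Sat(AF ready) = {0, 1, 2}, add states in Sat(error) with every successor in Z. Already a fixed point.
Sat(A[error U AF ready]) = {0, 1, 2}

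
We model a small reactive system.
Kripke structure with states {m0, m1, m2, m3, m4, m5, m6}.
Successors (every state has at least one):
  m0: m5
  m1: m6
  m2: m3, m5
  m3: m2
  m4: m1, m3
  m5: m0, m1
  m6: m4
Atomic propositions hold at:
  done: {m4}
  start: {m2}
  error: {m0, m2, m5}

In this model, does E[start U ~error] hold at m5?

Sat(~error) = {m1, m3, m4, m6}
E[start U ~error]: least fixpoint, start Z0 = Sat(~error) = {m1, m3, m4, m6}, add states in Sat(start) with some successor in Z. Z1 = {m1, m2, m3, m4, m6}; fixed.
Sat(E[start U ~error]) = {m1, m2, m3, m4, m6}
m5 ∉ Sat(E[start U ~error]) = {m1, m2, m3, m4, m6}, so the formula does not hold at m5.

No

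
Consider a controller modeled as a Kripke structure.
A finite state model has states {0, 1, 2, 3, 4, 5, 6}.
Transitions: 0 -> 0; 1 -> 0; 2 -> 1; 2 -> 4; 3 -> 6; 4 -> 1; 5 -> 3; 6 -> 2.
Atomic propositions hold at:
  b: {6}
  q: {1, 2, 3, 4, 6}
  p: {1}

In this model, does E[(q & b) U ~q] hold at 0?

Sat(q & b) = {6}
Sat(~q) = {0, 5}
E[(q & b) U ~q]: least fixpoint, start Z0 = Sat(~q) = {0, 5}, add states in Sat(q & b) with some successor in Z. Already a fixed point.
Sat(E[(q & b) U ~q]) = {0, 5}
0 ∈ Sat(E[(q & b) U ~q]) = {0, 5}, so the formula holds at 0.

Yes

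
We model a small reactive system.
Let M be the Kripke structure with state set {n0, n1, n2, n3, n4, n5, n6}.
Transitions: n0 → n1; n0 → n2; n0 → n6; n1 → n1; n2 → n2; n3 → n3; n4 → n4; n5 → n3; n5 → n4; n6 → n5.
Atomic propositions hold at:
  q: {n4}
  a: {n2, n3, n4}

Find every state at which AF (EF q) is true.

{n0, n4, n5, n6}

EF q: least fixpoint, start Z0 = {n4}, add states with some successor in Z. Z1 = {n4, n5}; Z2 = {n4, n5, n6}; Z3 = {n0, n4, n5, n6}; fixed.
Sat(EF q) = {n0, n4, n5, n6}
AF (EF q): least fixpoint, start Z0 = {n0, n4, n5, n6}, add states with every successor in Z. Already a fixed point.
Sat(AF (EF q)) = {n0, n4, n5, n6}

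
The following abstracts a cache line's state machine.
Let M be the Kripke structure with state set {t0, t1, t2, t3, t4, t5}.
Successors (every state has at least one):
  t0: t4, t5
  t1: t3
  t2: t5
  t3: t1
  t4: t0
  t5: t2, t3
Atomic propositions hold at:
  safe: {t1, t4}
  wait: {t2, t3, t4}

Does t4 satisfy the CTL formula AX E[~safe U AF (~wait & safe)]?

Yes

Sat(~safe) = {t0, t2, t3, t5}
Sat(~wait) = {t0, t1, t5}
Sat(~wait & safe) = {t1}
AF (~wait & safe): least fixpoint, start Z0 = {t1}, add states with every successor in Z. Z1 = {t1, t3}; fixed.
Sat(AF (~wait & safe)) = {t1, t3}
E[~safe U AF (~wait & safe)]: least fixpoint, start Z0 = Sat(AF (~wait & safe)) = {t1, t3}, add states in Sat(~safe) with some successor in Z. Z1 = {t1, t3, t5}; Z2 = {t0, t1, t2, t3, t5}; fixed.
Sat(E[~safe U AF (~wait & safe)]) = {t0, t1, t2, t3, t5}
Sat(AX E[~safe U AF (~wait & safe)]) = {s : every successor in {t0, t1, t2, t3, t5}} = {t1, t2, t3, t4, t5}
t4 ∈ Sat(AX E[~safe U AF (~wait & safe)]) = {t1, t2, t3, t4, t5}, so the formula holds at t4.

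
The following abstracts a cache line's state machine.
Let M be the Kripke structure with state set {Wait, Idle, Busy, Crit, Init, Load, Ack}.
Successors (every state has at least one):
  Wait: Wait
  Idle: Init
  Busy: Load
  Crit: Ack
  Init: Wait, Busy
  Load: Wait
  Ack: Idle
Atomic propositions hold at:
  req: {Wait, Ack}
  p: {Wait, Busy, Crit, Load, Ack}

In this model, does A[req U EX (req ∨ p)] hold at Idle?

No

Sat(req ∨ p) = {Wait, Busy, Crit, Load, Ack}
Sat(EX (req ∨ p)) = {s : some successor in {Wait, Busy, Crit, Load, Ack}} = {Wait, Busy, Crit, Init, Load}
A[req U EX (req ∨ p)]: least fixpoint, start Z0 = Sat(EX (req ∨ p)) = {Wait, Busy, Crit, Init, Load}, add states in Sat(req) with every successor in Z. Already a fixed point.
Sat(A[req U EX (req ∨ p)]) = {Wait, Busy, Crit, Init, Load}
Idle ∉ Sat(A[req U EX (req ∨ p)]) = {Wait, Busy, Crit, Init, Load}, so the formula does not hold at Idle.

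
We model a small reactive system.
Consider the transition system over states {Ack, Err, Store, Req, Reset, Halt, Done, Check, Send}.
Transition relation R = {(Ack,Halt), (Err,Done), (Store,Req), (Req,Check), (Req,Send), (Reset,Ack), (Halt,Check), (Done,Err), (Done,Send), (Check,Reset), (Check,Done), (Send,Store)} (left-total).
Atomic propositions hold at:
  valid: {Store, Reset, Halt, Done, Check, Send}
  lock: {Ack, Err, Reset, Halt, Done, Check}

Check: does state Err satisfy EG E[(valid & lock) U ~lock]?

No

Sat(valid & lock) = {Reset, Halt, Done, Check}
Sat(~lock) = {Store, Req, Send}
E[(valid & lock) U ~lock]: least fixpoint, start Z0 = Sat(~lock) = {Store, Req, Send}, add states in Sat(valid & lock) with some successor in Z. Z1 = {Store, Req, Done, Send}; Z2 = {Store, Req, Done, Check, Send}; Z3 = {Store, Req, Halt, Done, Check, Send}; fixed.
Sat(E[(valid & lock) U ~lock]) = {Store, Req, Halt, Done, Check, Send}
EG E[(valid & lock) U ~lock]: greatest fixpoint, start Z0 = {Store, Req, Halt, Done, Check, Send}, keep only states in Sat with some successor in Z. Already a fixed point.
Sat(EG E[(valid & lock) U ~lock]) = {Store, Req, Halt, Done, Check, Send}
Err ∉ Sat(EG E[(valid & lock) U ~lock]) = {Store, Req, Halt, Done, Check, Send}, so the formula does not hold at Err.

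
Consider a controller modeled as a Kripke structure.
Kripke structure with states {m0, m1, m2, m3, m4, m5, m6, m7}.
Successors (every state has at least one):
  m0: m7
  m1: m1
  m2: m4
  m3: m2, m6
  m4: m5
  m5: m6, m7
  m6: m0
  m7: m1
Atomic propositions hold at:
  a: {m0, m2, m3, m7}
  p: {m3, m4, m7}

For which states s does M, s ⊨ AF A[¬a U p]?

{m0, m2, m3, m4, m5, m6, m7}

Sat(¬a) = {m1, m4, m5, m6}
A[¬a U p]: least fixpoint, start Z0 = Sat(p) = {m3, m4, m7}, add states in Sat(¬a) with every successor in Z. Already a fixed point.
Sat(A[¬a U p]) = {m3, m4, m7}
AF A[¬a U p]: least fixpoint, start Z0 = {m3, m4, m7}, add states with every successor in Z. Z1 = {m0, m2, m3, m4, m7}; Z2 = {m0, m2, m3, m4, m6, m7}; Z3 = {m0, m2, m3, m4, m5, m6, m7}; fixed.
Sat(AF A[¬a U p]) = {m0, m2, m3, m4, m5, m6, m7}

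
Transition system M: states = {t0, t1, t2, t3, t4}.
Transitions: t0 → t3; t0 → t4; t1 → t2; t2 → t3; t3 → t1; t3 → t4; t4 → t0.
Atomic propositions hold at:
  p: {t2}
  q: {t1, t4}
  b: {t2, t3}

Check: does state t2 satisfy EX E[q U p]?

E[q U p]: least fixpoint, start Z0 = Sat(p) = {t2}, add states in Sat(q) with some successor in Z. Z1 = {t1, t2}; fixed.
Sat(E[q U p]) = {t1, t2}
Sat(EX E[q U p]) = {s : some successor in {t1, t2}} = {t1, t3}
t2 ∉ Sat(EX E[q U p]) = {t1, t3}, so the formula does not hold at t2.

No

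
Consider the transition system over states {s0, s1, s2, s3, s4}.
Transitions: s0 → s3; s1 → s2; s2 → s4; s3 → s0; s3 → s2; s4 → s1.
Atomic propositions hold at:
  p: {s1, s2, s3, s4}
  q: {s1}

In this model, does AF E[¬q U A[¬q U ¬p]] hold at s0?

Yes

Sat(¬q) = {s0, s2, s3, s4}
Sat(¬p) = {s0}
A[¬q U ¬p]: least fixpoint, start Z0 = Sat(¬p) = {s0}, add states in Sat(¬q) with every successor in Z. Already a fixed point.
Sat(A[¬q U ¬p]) = {s0}
E[¬q U A[¬q U ¬p]]: least fixpoint, start Z0 = Sat(A[¬q U ¬p]) = {s0}, add states in Sat(¬q) with some successor in Z. Z1 = {s0, s3}; fixed.
Sat(E[¬q U A[¬q U ¬p]]) = {s0, s3}
AF E[¬q U A[¬q U ¬p]]: least fixpoint, start Z0 = {s0, s3}, add states with every successor in Z. Already a fixed point.
Sat(AF E[¬q U A[¬q U ¬p]]) = {s0, s3}
s0 ∈ Sat(AF E[¬q U A[¬q U ¬p]]) = {s0, s3}, so the formula holds at s0.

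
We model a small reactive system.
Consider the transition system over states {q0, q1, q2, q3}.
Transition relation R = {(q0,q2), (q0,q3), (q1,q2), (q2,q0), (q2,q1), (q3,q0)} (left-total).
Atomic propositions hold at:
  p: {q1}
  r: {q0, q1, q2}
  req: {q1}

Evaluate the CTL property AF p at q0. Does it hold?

No

AF p: least fixpoint, start Z0 = {q1}, add states with every successor in Z. Already a fixed point.
Sat(AF p) = {q1}
q0 ∉ Sat(AF p) = {q1}, so the formula does not hold at q0.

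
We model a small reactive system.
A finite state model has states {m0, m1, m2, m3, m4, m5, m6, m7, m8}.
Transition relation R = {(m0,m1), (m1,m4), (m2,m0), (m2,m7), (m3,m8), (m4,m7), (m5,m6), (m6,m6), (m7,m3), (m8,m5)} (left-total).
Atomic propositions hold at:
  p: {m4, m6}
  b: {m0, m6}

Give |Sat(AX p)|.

3

Sat(AX p) = {s : every successor in {m4, m6}} = {m1, m5, m6}
|Sat(AX p)| = |{m1, m5, m6}| = 3.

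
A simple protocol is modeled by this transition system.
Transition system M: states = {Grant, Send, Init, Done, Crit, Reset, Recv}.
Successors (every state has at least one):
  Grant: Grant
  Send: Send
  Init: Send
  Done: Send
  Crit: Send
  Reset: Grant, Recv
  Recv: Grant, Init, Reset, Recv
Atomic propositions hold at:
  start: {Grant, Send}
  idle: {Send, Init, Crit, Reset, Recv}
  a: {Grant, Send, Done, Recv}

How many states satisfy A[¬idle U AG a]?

3

Sat(¬idle) = {Grant, Done}
AG a: greatest fixpoint, start Z0 = {Grant, Send, Done, Recv}, keep only states in Sat with every successor in Z. Z1 = {Grant, Send, Done}; fixed.
Sat(AG a) = {Grant, Send, Done}
A[¬idle U AG a]: least fixpoint, start Z0 = Sat(AG a) = {Grant, Send, Done}, add states in Sat(¬idle) with every successor in Z. Already a fixed point.
Sat(A[¬idle U AG a]) = {Grant, Send, Done}
|Sat(A[¬idle U AG a])| = |{Grant, Send, Done}| = 3.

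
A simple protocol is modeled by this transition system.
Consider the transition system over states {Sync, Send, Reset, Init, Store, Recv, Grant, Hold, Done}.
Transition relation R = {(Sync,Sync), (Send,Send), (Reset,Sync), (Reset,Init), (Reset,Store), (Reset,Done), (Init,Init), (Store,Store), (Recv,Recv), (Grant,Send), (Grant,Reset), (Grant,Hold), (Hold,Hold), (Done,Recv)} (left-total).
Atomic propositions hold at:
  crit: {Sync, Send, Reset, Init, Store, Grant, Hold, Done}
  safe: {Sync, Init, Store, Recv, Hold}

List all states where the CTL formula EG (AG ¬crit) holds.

Sat(¬crit) = {Recv}
AG ¬crit: greatest fixpoint, start Z0 = {Recv}, keep only states in Sat with every successor in Z. Already a fixed point.
Sat(AG ¬crit) = {Recv}
EG (AG ¬crit): greatest fixpoint, start Z0 = {Recv}, keep only states in Sat with some successor in Z. Already a fixed point.
Sat(EG (AG ¬crit)) = {Recv}

{Recv}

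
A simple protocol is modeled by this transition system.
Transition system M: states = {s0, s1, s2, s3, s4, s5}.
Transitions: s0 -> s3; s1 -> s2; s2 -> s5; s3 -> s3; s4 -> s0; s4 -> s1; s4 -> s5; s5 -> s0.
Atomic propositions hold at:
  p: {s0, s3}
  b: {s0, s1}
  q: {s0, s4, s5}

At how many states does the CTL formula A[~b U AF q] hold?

Sat(~b) = {s2, s3, s4, s5}
AF q: least fixpoint, start Z0 = {s0, s4, s5}, add states with every successor in Z. Z1 = {s0, s2, s4, s5}; Z2 = {s0, s1, s2, s4, s5}; fixed.
Sat(AF q) = {s0, s1, s2, s4, s5}
A[~b U AF q]: least fixpoint, start Z0 = Sat(AF q) = {s0, s1, s2, s4, s5}, add states in Sat(~b) with every successor in Z. Already a fixed point.
Sat(A[~b U AF q]) = {s0, s1, s2, s4, s5}
|Sat(A[~b U AF q])| = |{s0, s1, s2, s4, s5}| = 5.

5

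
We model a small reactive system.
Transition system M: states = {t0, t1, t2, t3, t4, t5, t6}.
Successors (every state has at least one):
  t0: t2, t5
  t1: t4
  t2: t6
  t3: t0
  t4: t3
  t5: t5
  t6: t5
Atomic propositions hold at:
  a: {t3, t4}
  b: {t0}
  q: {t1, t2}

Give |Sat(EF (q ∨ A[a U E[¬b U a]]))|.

Sat(¬b) = {t1, t2, t3, t4, t5, t6}
E[¬b U a]: least fixpoint, start Z0 = Sat(a) = {t3, t4}, add states in Sat(¬b) with some successor in Z. Z1 = {t1, t3, t4}; fixed.
Sat(E[¬b U a]) = {t1, t3, t4}
A[a U E[¬b U a]]: least fixpoint, start Z0 = Sat(E[¬b U a]) = {t1, t3, t4}, add states in Sat(a) with every successor in Z. Already a fixed point.
Sat(A[a U E[¬b U a]]) = {t1, t3, t4}
Sat(q ∨ A[a U E[¬b U a]]) = {t1, t2, t3, t4}
EF (q ∨ A[a U E[¬b U a]]): least fixpoint, start Z0 = {t1, t2, t3, t4}, add states with some successor in Z. Z1 = {t0, t1, t2, t3, t4}; fixed.
Sat(EF (q ∨ A[a U E[¬b U a]])) = {t0, t1, t2, t3, t4}
|Sat(EF (q ∨ A[a U E[¬b U a]]))| = |{t0, t1, t2, t3, t4}| = 5.

5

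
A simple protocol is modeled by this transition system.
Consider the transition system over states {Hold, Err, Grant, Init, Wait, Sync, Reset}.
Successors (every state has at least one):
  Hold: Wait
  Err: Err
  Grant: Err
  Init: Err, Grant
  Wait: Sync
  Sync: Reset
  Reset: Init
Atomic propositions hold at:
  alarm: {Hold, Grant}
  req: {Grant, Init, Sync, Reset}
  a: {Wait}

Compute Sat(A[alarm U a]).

{Hold, Wait}

A[alarm U a]: least fixpoint, start Z0 = Sat(a) = {Wait}, add states in Sat(alarm) with every successor in Z. Z1 = {Hold, Wait}; fixed.
Sat(A[alarm U a]) = {Hold, Wait}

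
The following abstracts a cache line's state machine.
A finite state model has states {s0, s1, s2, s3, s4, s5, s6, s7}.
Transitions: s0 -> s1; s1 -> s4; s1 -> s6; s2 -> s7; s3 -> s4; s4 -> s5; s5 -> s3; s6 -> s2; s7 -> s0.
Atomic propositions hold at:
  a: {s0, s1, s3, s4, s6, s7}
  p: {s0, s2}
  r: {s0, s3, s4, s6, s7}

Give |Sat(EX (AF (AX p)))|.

Sat(AX p) = {s : every successor in {s0, s2}} = {s6, s7}
AF (AX p): least fixpoint, start Z0 = {s6, s7}, add states with every successor in Z. Z1 = {s2, s6, s7}; fixed.
Sat(AF (AX p)) = {s2, s6, s7}
Sat(EX (AF (AX p))) = {s : some successor in {s2, s6, s7}} = {s1, s2, s6}
|Sat(EX (AF (AX p)))| = |{s1, s2, s6}| = 3.

3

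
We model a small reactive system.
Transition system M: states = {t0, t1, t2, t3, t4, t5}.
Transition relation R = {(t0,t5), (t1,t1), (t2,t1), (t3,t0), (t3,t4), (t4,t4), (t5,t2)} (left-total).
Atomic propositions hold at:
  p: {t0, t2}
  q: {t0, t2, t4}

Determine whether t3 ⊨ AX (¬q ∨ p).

No

Sat(¬q) = {t1, t3, t5}
Sat(¬q ∨ p) = {t0, t1, t2, t3, t5}
Sat(AX (¬q ∨ p)) = {s : every successor in {t0, t1, t2, t3, t5}} = {t0, t1, t2, t5}
t3 ∉ Sat(AX (¬q ∨ p)) = {t0, t1, t2, t5}, so the formula does not hold at t3.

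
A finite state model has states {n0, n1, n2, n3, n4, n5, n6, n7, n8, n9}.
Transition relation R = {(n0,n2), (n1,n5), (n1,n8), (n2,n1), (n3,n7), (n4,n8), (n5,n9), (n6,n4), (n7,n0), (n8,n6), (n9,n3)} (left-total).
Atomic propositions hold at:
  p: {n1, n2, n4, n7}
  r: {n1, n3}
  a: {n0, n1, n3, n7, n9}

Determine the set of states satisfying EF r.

EF r: least fixpoint, start Z0 = {n1, n3}, add states with some successor in Z. Z1 = {n1, n2, n3, n9}; Z2 = {n0, n1, n2, n3, n5, n9}; Z3 = {n0, n1, n2, n3, n5, n7, n9}; fixed.
Sat(EF r) = {n0, n1, n2, n3, n5, n7, n9}

{n0, n1, n2, n3, n5, n7, n9}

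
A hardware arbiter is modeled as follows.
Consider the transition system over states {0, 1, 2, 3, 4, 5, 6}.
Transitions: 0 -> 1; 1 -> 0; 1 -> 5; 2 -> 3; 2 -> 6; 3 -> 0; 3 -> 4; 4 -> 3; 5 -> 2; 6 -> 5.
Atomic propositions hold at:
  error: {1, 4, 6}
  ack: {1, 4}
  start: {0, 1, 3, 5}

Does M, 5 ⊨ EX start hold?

Sat(EX start) = {s : some successor in {0, 1, 3, 5}} = {0, 1, 2, 3, 4, 6}
5 ∉ Sat(EX start) = {0, 1, 2, 3, 4, 6}, so the formula does not hold at 5.

No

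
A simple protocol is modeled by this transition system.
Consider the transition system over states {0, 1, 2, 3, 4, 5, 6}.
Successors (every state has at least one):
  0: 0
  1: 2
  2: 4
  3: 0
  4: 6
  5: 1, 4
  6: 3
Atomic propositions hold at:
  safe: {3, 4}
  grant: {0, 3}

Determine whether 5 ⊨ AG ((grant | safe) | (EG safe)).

No

Sat(grant | safe) = {0, 3, 4}
EG safe: greatest fixpoint, start Z0 = {3, 4}, keep only states in Sat with some successor in Z. Z1 = ∅; fixed.
Sat(EG safe) = ∅
Sat((grant | safe) | (EG safe)) = {0, 3, 4}
AG ((grant | safe) | (EG safe)): greatest fixpoint, start Z0 = {0, 3, 4}, keep only states in Sat with every successor in Z. Z1 = {0, 3}; fixed.
Sat(AG ((grant | safe) | (EG safe))) = {0, 3}
5 ∉ Sat(AG ((grant | safe) | (EG safe))) = {0, 3}, so the formula does not hold at 5.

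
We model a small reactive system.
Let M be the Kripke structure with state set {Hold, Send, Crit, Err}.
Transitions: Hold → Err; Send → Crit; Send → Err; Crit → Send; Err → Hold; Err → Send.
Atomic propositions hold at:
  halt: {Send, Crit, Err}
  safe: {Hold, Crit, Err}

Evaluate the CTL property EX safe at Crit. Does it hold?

No

Sat(EX safe) = {s : some successor in {Hold, Crit, Err}} = {Hold, Send, Err}
Crit ∉ Sat(EX safe) = {Hold, Send, Err}, so the formula does not hold at Crit.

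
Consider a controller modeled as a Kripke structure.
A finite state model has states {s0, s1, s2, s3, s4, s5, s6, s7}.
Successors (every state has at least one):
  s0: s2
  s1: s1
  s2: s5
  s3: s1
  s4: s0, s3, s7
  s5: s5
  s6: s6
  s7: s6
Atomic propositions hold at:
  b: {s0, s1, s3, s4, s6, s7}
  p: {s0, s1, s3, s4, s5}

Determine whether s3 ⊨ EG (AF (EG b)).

EG b: greatest fixpoint, start Z0 = {s0, s1, s3, s4, s6, s7}, keep only states in Sat with some successor in Z. Z1 = {s1, s3, s4, s6, s7}; fixed.
Sat(EG b) = {s1, s3, s4, s6, s7}
AF (EG b): least fixpoint, start Z0 = {s1, s3, s4, s6, s7}, add states with every successor in Z. Already a fixed point.
Sat(AF (EG b)) = {s1, s3, s4, s6, s7}
EG (AF (EG b)): greatest fixpoint, start Z0 = {s1, s3, s4, s6, s7}, keep only states in Sat with some successor in Z. Already a fixed point.
Sat(EG (AF (EG b))) = {s1, s3, s4, s6, s7}
s3 ∈ Sat(EG (AF (EG b))) = {s1, s3, s4, s6, s7}, so the formula holds at s3.

Yes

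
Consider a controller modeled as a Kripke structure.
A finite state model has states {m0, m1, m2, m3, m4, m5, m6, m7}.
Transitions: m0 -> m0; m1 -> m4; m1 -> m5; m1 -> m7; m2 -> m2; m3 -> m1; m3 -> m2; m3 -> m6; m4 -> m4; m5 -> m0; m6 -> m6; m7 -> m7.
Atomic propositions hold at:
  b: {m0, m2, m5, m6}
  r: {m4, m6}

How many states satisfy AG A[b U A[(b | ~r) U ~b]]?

2

Sat(~r) = {m0, m1, m2, m3, m5, m7}
Sat(b | ~r) = {m0, m1, m2, m3, m5, m6, m7}
Sat(~b) = {m1, m3, m4, m7}
A[(b | ~r) U ~b]: least fixpoint, start Z0 = Sat(~b) = {m1, m3, m4, m7}, add states in Sat(b | ~r) with every successor in Z. Already a fixed point.
Sat(A[(b | ~r) U ~b]) = {m1, m3, m4, m7}
A[b U A[(b | ~r) U ~b]]: least fixpoint, start Z0 = Sat(A[(b | ~r) U ~b]) = {m1, m3, m4, m7}, add states in Sat(b) with every successor in Z. Already a fixed point.
Sat(A[b U A[(b | ~r) U ~b]]) = {m1, m3, m4, m7}
AG A[b U A[(b | ~r) U ~b]]: greatest fixpoint, start Z0 = {m1, m3, m4, m7}, keep only states in Sat with every successor in Z. Z1 = {m4, m7}; fixed.
Sat(AG A[b U A[(b | ~r) U ~b]]) = {m4, m7}
|Sat(AG A[b U A[(b | ~r) U ~b]])| = |{m4, m7}| = 2.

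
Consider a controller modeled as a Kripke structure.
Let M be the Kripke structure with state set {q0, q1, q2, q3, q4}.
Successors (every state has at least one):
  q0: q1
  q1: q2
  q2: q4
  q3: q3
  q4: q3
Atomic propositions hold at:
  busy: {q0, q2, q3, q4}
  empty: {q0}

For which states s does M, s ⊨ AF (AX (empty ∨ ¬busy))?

{q0}

Sat(¬busy) = {q1}
Sat(empty ∨ ¬busy) = {q0, q1}
Sat(AX (empty ∨ ¬busy)) = {s : every successor in {q0, q1}} = {q0}
AF (AX (empty ∨ ¬busy)): least fixpoint, start Z0 = {q0}, add states with every successor in Z. Already a fixed point.
Sat(AF (AX (empty ∨ ¬busy))) = {q0}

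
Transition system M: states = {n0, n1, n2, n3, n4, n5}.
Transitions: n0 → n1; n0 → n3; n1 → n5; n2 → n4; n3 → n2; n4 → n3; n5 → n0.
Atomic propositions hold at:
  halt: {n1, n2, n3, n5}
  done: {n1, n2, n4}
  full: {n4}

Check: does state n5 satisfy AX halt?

No

Sat(AX halt) = {s : every successor in {n1, n2, n3, n5}} = {n0, n1, n3, n4}
n5 ∉ Sat(AX halt) = {n0, n1, n3, n4}, so the formula does not hold at n5.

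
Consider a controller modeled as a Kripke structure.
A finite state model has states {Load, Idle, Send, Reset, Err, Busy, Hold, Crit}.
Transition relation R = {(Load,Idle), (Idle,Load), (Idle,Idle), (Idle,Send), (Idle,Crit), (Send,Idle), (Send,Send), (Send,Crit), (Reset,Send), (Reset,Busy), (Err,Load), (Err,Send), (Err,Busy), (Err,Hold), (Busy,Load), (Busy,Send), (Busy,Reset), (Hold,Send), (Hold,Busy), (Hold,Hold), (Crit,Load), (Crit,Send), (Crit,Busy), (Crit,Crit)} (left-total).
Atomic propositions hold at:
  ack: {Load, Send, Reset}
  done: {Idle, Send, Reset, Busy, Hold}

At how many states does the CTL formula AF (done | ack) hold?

7

Sat(done | ack) = {Load, Idle, Send, Reset, Busy, Hold}
AF (done | ack): least fixpoint, start Z0 = {Load, Idle, Send, Reset, Busy, Hold}, add states with every successor in Z. Z1 = {Load, Idle, Send, Reset, Err, Busy, Hold}; fixed.
Sat(AF (done | ack)) = {Load, Idle, Send, Reset, Err, Busy, Hold}
|Sat(AF (done | ack))| = |{Load, Idle, Send, Reset, Err, Busy, Hold}| = 7.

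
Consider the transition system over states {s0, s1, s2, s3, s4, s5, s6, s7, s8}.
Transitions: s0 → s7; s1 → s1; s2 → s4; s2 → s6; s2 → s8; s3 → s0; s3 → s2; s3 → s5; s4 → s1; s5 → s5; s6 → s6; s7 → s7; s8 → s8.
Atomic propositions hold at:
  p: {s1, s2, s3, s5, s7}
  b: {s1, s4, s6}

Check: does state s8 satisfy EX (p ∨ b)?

No

Sat(p ∨ b) = {s1, s2, s3, s4, s5, s6, s7}
Sat(EX (p ∨ b)) = {s : some successor in {s1, s2, s3, s4, s5, s6, s7}} = {s0, s1, s2, s3, s4, s5, s6, s7}
s8 ∉ Sat(EX (p ∨ b)) = {s0, s1, s2, s3, s4, s5, s6, s7}, so the formula does not hold at s8.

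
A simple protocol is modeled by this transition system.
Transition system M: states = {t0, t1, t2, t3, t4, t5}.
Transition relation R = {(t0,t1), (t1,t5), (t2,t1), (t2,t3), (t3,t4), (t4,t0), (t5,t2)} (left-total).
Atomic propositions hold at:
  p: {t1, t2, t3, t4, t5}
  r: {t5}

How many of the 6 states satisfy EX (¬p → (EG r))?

5

Sat(¬p) = {t0}
EG r: greatest fixpoint, start Z0 = {t5}, keep only states in Sat with some successor in Z. Z1 = ∅; fixed.
Sat(EG r) = ∅
Sat(¬p → (EG r)) = {t1, t2, t3, t4, t5}
Sat(EX (¬p → (EG r))) = {s : some successor in {t1, t2, t3, t4, t5}} = {t0, t1, t2, t3, t5}
|Sat(EX (¬p → (EG r)))| = |{t0, t1, t2, t3, t5}| = 5.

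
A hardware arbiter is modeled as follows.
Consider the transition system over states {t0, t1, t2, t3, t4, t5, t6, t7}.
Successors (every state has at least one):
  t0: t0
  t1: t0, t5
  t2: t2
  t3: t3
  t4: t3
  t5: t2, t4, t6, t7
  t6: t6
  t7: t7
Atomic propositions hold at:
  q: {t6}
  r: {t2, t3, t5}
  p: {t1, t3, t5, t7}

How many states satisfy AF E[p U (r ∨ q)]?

6

Sat(r ∨ q) = {t2, t3, t5, t6}
E[p U (r ∨ q)]: least fixpoint, start Z0 = Sat((r ∨ q)) = {t2, t3, t5, t6}, add states in Sat(p) with some successor in Z. Z1 = {t1, t2, t3, t5, t6}; fixed.
Sat(E[p U (r ∨ q)]) = {t1, t2, t3, t5, t6}
AF E[p U (r ∨ q)]: least fixpoint, start Z0 = {t1, t2, t3, t5, t6}, add states with every successor in Z. Z1 = {t1, t2, t3, t4, t5, t6}; fixed.
Sat(AF E[p U (r ∨ q)]) = {t1, t2, t3, t4, t5, t6}
|Sat(AF E[p U (r ∨ q)])| = |{t1, t2, t3, t4, t5, t6}| = 6.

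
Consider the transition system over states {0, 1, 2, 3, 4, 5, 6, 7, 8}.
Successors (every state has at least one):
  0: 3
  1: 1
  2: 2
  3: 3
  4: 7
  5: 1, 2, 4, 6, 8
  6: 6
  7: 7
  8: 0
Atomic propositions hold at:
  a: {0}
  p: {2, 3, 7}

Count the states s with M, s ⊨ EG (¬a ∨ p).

7

Sat(¬a) = {1, 2, 3, 4, 5, 6, 7, 8}
Sat(¬a ∨ p) = {1, 2, 3, 4, 5, 6, 7, 8}
EG (¬a ∨ p): greatest fixpoint, start Z0 = {1, 2, 3, 4, 5, 6, 7, 8}, keep only states in Sat with some successor in Z. Z1 = {1, 2, 3, 4, 5, 6, 7}; fixed.
Sat(EG (¬a ∨ p)) = {1, 2, 3, 4, 5, 6, 7}
|Sat(EG (¬a ∨ p))| = |{1, 2, 3, 4, 5, 6, 7}| = 7.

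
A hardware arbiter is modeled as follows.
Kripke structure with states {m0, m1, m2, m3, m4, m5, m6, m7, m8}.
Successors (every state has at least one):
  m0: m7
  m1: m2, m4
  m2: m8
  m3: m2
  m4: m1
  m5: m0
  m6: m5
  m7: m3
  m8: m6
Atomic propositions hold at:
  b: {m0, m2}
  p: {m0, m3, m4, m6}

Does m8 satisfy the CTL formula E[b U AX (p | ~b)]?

Yes

Sat(~b) = {m1, m3, m4, m5, m6, m7, m8}
Sat(p | ~b) = {m0, m1, m3, m4, m5, m6, m7, m8}
Sat(AX (p | ~b)) = {s : every successor in {m0, m1, m3, m4, m5, m6, m7, m8}} = {m0, m2, m4, m5, m6, m7, m8}
E[b U AX (p | ~b)]: least fixpoint, start Z0 = Sat(AX (p | ~b)) = {m0, m2, m4, m5, m6, m7, m8}, add states in Sat(b) with some successor in Z. Already a fixed point.
Sat(E[b U AX (p | ~b)]) = {m0, m2, m4, m5, m6, m7, m8}
m8 ∈ Sat(E[b U AX (p | ~b)]) = {m0, m2, m4, m5, m6, m7, m8}, so the formula holds at m8.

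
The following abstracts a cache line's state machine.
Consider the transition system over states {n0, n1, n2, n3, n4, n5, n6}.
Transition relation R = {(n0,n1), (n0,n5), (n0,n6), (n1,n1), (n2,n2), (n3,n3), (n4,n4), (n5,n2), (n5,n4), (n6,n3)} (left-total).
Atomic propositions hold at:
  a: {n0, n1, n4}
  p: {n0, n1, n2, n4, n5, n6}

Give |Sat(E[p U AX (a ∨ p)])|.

Sat(a ∨ p) = {n0, n1, n2, n4, n5, n6}
Sat(AX (a ∨ p)) = {s : every successor in {n0, n1, n2, n4, n5, n6}} = {n0, n1, n2, n4, n5}
E[p U AX (a ∨ p)]: least fixpoint, start Z0 = Sat(AX (a ∨ p)) = {n0, n1, n2, n4, n5}, add states in Sat(p) with some successor in Z. Already a fixed point.
Sat(E[p U AX (a ∨ p)]) = {n0, n1, n2, n4, n5}
|Sat(E[p U AX (a ∨ p)])| = |{n0, n1, n2, n4, n5}| = 5.

5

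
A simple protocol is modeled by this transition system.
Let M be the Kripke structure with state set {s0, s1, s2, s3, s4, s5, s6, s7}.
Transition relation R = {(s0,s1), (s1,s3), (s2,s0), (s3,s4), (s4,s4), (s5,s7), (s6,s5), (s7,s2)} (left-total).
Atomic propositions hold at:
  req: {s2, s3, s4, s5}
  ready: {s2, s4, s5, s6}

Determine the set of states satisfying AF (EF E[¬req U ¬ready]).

{s0, s1, s2, s3, s5, s6, s7}

Sat(¬req) = {s0, s1, s6, s7}
Sat(¬ready) = {s0, s1, s3, s7}
E[¬req U ¬ready]: least fixpoint, start Z0 = Sat(¬ready) = {s0, s1, s3, s7}, add states in Sat(¬req) with some successor in Z. Already a fixed point.
Sat(E[¬req U ¬ready]) = {s0, s1, s3, s7}
EF E[¬req U ¬ready]: least fixpoint, start Z0 = {s0, s1, s3, s7}, add states with some successor in Z. Z1 = {s0, s1, s2, s3, s5, s7}; Z2 = {s0, s1, s2, s3, s5, s6, s7}; fixed.
Sat(EF E[¬req U ¬ready]) = {s0, s1, s2, s3, s5, s6, s7}
AF (EF E[¬req U ¬ready]): least fixpoint, start Z0 = {s0, s1, s2, s3, s5, s6, s7}, add states with every successor in Z. Already a fixed point.
Sat(AF (EF E[¬req U ¬ready])) = {s0, s1, s2, s3, s5, s6, s7}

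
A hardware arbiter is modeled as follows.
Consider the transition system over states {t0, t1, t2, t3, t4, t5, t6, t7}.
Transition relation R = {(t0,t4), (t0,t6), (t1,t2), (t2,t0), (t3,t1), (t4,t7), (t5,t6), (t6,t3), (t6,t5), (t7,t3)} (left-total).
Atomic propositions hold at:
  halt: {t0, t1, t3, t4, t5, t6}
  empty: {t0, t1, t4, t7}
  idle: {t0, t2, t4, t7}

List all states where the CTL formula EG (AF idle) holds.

{t0, t1, t2, t3, t4, t7}

AF idle: least fixpoint, start Z0 = {t0, t2, t4, t7}, add states with every successor in Z. Z1 = {t0, t1, t2, t4, t7}; Z2 = {t0, t1, t2, t3, t4, t7}; fixed.
Sat(AF idle) = {t0, t1, t2, t3, t4, t7}
EG (AF idle): greatest fixpoint, start Z0 = {t0, t1, t2, t3, t4, t7}, keep only states in Sat with some successor in Z. Already a fixed point.
Sat(EG (AF idle)) = {t0, t1, t2, t3, t4, t7}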